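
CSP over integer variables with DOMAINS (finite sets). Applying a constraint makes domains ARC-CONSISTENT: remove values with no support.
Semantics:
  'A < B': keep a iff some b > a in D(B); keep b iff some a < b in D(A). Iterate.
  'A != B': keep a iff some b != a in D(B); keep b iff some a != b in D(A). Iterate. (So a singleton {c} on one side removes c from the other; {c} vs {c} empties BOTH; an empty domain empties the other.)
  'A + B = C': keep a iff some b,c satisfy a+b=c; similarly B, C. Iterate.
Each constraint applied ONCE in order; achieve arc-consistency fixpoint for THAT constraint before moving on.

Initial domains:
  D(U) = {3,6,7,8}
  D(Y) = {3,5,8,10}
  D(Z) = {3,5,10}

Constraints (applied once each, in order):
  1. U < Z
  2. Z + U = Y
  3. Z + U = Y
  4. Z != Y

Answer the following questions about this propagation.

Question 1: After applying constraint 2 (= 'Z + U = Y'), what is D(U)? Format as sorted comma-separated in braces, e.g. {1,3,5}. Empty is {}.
Answer: {3}

Derivation:
Constraint 1 (U < Z) on D(U)={3,6,7,8} D(Z)={3,5,10}: Z {3,5,10}->{5,10}
Constraint 2 (Z + U = Y) on D(Z)={5,10} D(U)={3,6,7,8} D(Y)={3,5,8,10}: Z {5,10}->{5}; U {3,6,7,8}->{3}; Y {3,5,8,10}->{8}
So after constraint 2: D(U) = {3}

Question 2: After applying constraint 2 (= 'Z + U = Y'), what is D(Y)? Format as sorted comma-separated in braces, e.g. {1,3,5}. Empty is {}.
Answer: {8}

Derivation:
Constraint 1 (U < Z) on D(U)={3,6,7,8} D(Z)={3,5,10}: Z {3,5,10}->{5,10}
Constraint 2 (Z + U = Y) on D(Z)={5,10} D(U)={3,6,7,8} D(Y)={3,5,8,10}: Z {5,10}->{5}; U {3,6,7,8}->{3}; Y {3,5,8,10}->{8}
So after constraint 2: D(Y) = {8}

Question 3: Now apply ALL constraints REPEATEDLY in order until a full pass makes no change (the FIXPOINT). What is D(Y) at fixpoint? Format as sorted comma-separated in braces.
pass 0 (initial): D(Y)={3,5,8,10}
pass 1: U {3,6,7,8}->{3}; Y {3,5,8,10}->{8}; Z {3,5,10}->{5}
pass 2: no change
Fixpoint after 2 passes: D(Y) = {8}

Answer: {8}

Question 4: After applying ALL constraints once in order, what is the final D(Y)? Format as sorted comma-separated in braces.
Constraint 1 (U < Z) on D(U)={3,6,7,8} D(Z)={3,5,10}: Z {3,5,10}->{5,10}
Constraint 2 (Z + U = Y) on D(Z)={5,10} D(U)={3,6,7,8} D(Y)={3,5,8,10}: Z {5,10}->{5}; U {3,6,7,8}->{3}; Y {3,5,8,10}->{8}
Constraint 3 (Z + U = Y) on D(Z)={5} D(U)={3} D(Y)={8}: no change
Constraint 4 (Z != Y) on D(Z)={5} D(Y)={8}: no change
So after all 4 constraints: D(Y) = {8}

Answer: {8}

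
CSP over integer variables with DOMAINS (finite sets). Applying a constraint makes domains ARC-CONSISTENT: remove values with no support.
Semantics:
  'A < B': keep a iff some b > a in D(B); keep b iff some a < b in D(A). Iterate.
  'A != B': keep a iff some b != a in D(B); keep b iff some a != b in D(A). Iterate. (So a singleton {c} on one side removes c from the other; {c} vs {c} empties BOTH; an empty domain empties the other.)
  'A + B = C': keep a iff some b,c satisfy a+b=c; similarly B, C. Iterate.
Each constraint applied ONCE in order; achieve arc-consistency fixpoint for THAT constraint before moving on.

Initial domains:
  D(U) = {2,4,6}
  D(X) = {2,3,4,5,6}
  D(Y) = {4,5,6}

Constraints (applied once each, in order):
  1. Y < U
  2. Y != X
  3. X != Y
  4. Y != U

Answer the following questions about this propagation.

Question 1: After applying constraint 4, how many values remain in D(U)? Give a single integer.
Answer: 1

Derivation:
Constraint 1 (Y < U) on D(Y)={4,5,6} D(U)={2,4,6}: Y {4,5,6}->{4,5}; U {2,4,6}->{6}
Constraint 2 (Y != X) on D(Y)={4,5} D(X)={2,3,4,5,6}: no change
Constraint 3 (X != Y) on D(X)={2,3,4,5,6} D(Y)={4,5}: no change
Constraint 4 (Y != U) on D(Y)={4,5} D(U)={6}: no change
So after constraint 4: D(U)={6}, size = 1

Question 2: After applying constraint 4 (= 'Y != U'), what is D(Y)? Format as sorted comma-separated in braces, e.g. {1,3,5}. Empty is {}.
Answer: {4,5}

Derivation:
Constraint 1 (Y < U) on D(Y)={4,5,6} D(U)={2,4,6}: Y {4,5,6}->{4,5}; U {2,4,6}->{6}
Constraint 2 (Y != X) on D(Y)={4,5} D(X)={2,3,4,5,6}: no change
Constraint 3 (X != Y) on D(X)={2,3,4,5,6} D(Y)={4,5}: no change
Constraint 4 (Y != U) on D(Y)={4,5} D(U)={6}: no change
So after constraint 4: D(Y) = {4,5}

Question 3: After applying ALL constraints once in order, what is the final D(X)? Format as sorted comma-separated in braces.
Answer: {2,3,4,5,6}

Derivation:
Constraint 1 (Y < U) on D(Y)={4,5,6} D(U)={2,4,6}: Y {4,5,6}->{4,5}; U {2,4,6}->{6}
Constraint 2 (Y != X) on D(Y)={4,5} D(X)={2,3,4,5,6}: no change
Constraint 3 (X != Y) on D(X)={2,3,4,5,6} D(Y)={4,5}: no change
Constraint 4 (Y != U) on D(Y)={4,5} D(U)={6}: no change
So after all 4 constraints: D(X) = {2,3,4,5,6}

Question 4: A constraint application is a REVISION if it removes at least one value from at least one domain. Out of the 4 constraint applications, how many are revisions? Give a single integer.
Answer: 1

Derivation:
Constraint 1 (Y < U) on D(Y)={4,5,6} D(U)={2,4,6}: Y {4,5,6}->{4,5}; U {2,4,6}->{6} => REVISION
Constraint 2 (Y != X) on D(Y)={4,5} D(X)={2,3,4,5,6}: no change => not a revision
Constraint 3 (X != Y) on D(X)={2,3,4,5,6} D(Y)={4,5}: no change => not a revision
Constraint 4 (Y != U) on D(Y)={4,5} D(U)={6}: no change => not a revision
Total revisions = 1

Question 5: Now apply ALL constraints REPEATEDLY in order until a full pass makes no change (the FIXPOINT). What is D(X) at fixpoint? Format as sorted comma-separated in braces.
pass 0 (initial): D(X)={2,3,4,5,6}
pass 1: U {2,4,6}->{6}; Y {4,5,6}->{4,5}
pass 2: no change
Fixpoint after 2 passes: D(X) = {2,3,4,5,6}

Answer: {2,3,4,5,6}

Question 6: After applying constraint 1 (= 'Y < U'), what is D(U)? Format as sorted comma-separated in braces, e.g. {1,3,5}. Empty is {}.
Answer: {6}

Derivation:
Constraint 1 (Y < U) on D(Y)={4,5,6} D(U)={2,4,6}: Y {4,5,6}->{4,5}; U {2,4,6}->{6}
So after constraint 1: D(U) = {6}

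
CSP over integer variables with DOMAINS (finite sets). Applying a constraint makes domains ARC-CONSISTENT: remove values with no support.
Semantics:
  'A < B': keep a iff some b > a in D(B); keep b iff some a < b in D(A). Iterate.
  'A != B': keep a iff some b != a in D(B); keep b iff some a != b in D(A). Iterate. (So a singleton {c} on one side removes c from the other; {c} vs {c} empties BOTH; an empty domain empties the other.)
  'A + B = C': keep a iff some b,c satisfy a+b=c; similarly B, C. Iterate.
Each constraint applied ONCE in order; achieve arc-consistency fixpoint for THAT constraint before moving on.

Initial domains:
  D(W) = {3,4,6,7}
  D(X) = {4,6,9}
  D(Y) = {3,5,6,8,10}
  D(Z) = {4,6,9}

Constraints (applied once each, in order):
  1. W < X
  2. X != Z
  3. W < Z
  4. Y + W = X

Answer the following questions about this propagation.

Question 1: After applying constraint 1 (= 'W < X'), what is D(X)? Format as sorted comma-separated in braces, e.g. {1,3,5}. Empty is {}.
Answer: {4,6,9}

Derivation:
Constraint 1 (W < X) on D(W)={3,4,6,7} D(X)={4,6,9}: no change
So after constraint 1: D(X) = {4,6,9}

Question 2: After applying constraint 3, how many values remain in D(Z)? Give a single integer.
Answer: 3

Derivation:
Constraint 1 (W < X) on D(W)={3,4,6,7} D(X)={4,6,9}: no change
Constraint 2 (X != Z) on D(X)={4,6,9} D(Z)={4,6,9}: no change
Constraint 3 (W < Z) on D(W)={3,4,6,7} D(Z)={4,6,9}: no change
So after constraint 3: D(Z)={4,6,9}, size = 3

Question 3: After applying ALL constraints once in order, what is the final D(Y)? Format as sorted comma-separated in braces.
Constraint 1 (W < X) on D(W)={3,4,6,7} D(X)={4,6,9}: no change
Constraint 2 (X != Z) on D(X)={4,6,9} D(Z)={4,6,9}: no change
Constraint 3 (W < Z) on D(W)={3,4,6,7} D(Z)={4,6,9}: no change
Constraint 4 (Y + W = X) on D(Y)={3,5,6,8,10} D(W)={3,4,6,7} D(X)={4,6,9}: Y {3,5,6,8,10}->{3,5,6}; W {3,4,6,7}->{3,4,6}; X {4,6,9}->{6,9}
So after all 4 constraints: D(Y) = {3,5,6}

Answer: {3,5,6}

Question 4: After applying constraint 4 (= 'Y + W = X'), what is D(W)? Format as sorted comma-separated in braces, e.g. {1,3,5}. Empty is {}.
Answer: {3,4,6}

Derivation:
Constraint 1 (W < X) on D(W)={3,4,6,7} D(X)={4,6,9}: no change
Constraint 2 (X != Z) on D(X)={4,6,9} D(Z)={4,6,9}: no change
Constraint 3 (W < Z) on D(W)={3,4,6,7} D(Z)={4,6,9}: no change
Constraint 4 (Y + W = X) on D(Y)={3,5,6,8,10} D(W)={3,4,6,7} D(X)={4,6,9}: Y {3,5,6,8,10}->{3,5,6}; W {3,4,6,7}->{3,4,6}; X {4,6,9}->{6,9}
So after constraint 4: D(W) = {3,4,6}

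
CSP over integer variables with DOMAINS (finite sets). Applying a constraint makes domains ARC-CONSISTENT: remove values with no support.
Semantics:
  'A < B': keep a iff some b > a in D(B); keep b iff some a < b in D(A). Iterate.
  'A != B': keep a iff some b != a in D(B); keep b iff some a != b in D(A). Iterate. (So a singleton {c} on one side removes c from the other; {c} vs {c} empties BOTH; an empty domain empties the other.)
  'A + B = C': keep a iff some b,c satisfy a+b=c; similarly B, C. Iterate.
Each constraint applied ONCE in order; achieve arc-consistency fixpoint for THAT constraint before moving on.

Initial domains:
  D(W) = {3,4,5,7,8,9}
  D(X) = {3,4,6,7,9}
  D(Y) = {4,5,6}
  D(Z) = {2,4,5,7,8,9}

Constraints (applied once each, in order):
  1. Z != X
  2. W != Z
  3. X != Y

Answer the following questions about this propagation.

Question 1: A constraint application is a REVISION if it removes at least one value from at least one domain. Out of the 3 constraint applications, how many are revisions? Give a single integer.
Constraint 1 (Z != X) on D(Z)={2,4,5,7,8,9} D(X)={3,4,6,7,9}: no change => not a revision
Constraint 2 (W != Z) on D(W)={3,4,5,7,8,9} D(Z)={2,4,5,7,8,9}: no change => not a revision
Constraint 3 (X != Y) on D(X)={3,4,6,7,9} D(Y)={4,5,6}: no change => not a revision
Total revisions = 0

Answer: 0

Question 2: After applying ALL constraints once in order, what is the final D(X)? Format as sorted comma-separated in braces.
Answer: {3,4,6,7,9}

Derivation:
Constraint 1 (Z != X) on D(Z)={2,4,5,7,8,9} D(X)={3,4,6,7,9}: no change
Constraint 2 (W != Z) on D(W)={3,4,5,7,8,9} D(Z)={2,4,5,7,8,9}: no change
Constraint 3 (X != Y) on D(X)={3,4,6,7,9} D(Y)={4,5,6}: no change
So after all 3 constraints: D(X) = {3,4,6,7,9}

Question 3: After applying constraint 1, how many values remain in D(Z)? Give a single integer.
Answer: 6

Derivation:
Constraint 1 (Z != X) on D(Z)={2,4,5,7,8,9} D(X)={3,4,6,7,9}: no change
So after constraint 1: D(Z)={2,4,5,7,8,9}, size = 6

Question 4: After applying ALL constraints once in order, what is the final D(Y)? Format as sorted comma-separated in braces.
Constraint 1 (Z != X) on D(Z)={2,4,5,7,8,9} D(X)={3,4,6,7,9}: no change
Constraint 2 (W != Z) on D(W)={3,4,5,7,8,9} D(Z)={2,4,5,7,8,9}: no change
Constraint 3 (X != Y) on D(X)={3,4,6,7,9} D(Y)={4,5,6}: no change
So after all 3 constraints: D(Y) = {4,5,6}

Answer: {4,5,6}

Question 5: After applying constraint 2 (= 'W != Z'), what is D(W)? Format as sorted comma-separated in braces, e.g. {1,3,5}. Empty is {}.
Answer: {3,4,5,7,8,9}

Derivation:
Constraint 1 (Z != X) on D(Z)={2,4,5,7,8,9} D(X)={3,4,6,7,9}: no change
Constraint 2 (W != Z) on D(W)={3,4,5,7,8,9} D(Z)={2,4,5,7,8,9}: no change
So after constraint 2: D(W) = {3,4,5,7,8,9}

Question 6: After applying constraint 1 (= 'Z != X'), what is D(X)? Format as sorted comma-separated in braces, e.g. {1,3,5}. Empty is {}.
Constraint 1 (Z != X) on D(Z)={2,4,5,7,8,9} D(X)={3,4,6,7,9}: no change
So after constraint 1: D(X) = {3,4,6,7,9}

Answer: {3,4,6,7,9}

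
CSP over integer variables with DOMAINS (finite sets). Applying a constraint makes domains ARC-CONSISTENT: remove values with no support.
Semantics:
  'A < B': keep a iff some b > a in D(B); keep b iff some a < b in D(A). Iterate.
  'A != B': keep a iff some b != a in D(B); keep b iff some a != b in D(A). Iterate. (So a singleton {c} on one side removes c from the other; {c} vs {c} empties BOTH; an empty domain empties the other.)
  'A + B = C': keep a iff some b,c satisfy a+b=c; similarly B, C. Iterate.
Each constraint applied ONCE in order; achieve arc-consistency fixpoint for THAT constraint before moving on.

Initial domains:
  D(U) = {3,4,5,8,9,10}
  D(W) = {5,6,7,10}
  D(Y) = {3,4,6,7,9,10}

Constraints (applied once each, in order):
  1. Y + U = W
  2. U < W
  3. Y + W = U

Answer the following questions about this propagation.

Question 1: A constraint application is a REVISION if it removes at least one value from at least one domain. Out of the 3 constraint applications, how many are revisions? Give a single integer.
Constraint 1 (Y + U = W) on D(Y)={3,4,6,7,9,10} D(U)={3,4,5,8,9,10} D(W)={5,6,7,10}: Y {3,4,6,7,9,10}->{3,4,6,7}; U {3,4,5,8,9,10}->{3,4}; W {5,6,7,10}->{6,7,10} => REVISION
Constraint 2 (U < W) on D(U)={3,4} D(W)={6,7,10}: no change => not a revision
Constraint 3 (Y + W = U) on D(Y)={3,4,6,7} D(W)={6,7,10} D(U)={3,4}: Y {3,4,6,7}->{}; W {6,7,10}->{}; U {3,4}->{} => REVISION
Total revisions = 2

Answer: 2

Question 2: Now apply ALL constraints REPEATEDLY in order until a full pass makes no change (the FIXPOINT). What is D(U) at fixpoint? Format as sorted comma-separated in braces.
Answer: {}

Derivation:
pass 0 (initial): D(U)={3,4,5,8,9,10}
pass 1: U {3,4,5,8,9,10}->{}; W {5,6,7,10}->{}; Y {3,4,6,7,9,10}->{}
pass 2: no change
Fixpoint after 2 passes: D(U) = {}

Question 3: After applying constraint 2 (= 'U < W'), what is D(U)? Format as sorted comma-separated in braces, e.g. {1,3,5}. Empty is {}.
Answer: {3,4}

Derivation:
Constraint 1 (Y + U = W) on D(Y)={3,4,6,7,9,10} D(U)={3,4,5,8,9,10} D(W)={5,6,7,10}: Y {3,4,6,7,9,10}->{3,4,6,7}; U {3,4,5,8,9,10}->{3,4}; W {5,6,7,10}->{6,7,10}
Constraint 2 (U < W) on D(U)={3,4} D(W)={6,7,10}: no change
So after constraint 2: D(U) = {3,4}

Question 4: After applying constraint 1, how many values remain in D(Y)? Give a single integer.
Constraint 1 (Y + U = W) on D(Y)={3,4,6,7,9,10} D(U)={3,4,5,8,9,10} D(W)={5,6,7,10}: Y {3,4,6,7,9,10}->{3,4,6,7}; U {3,4,5,8,9,10}->{3,4}; W {5,6,7,10}->{6,7,10}
So after constraint 1: D(Y)={3,4,6,7}, size = 4

Answer: 4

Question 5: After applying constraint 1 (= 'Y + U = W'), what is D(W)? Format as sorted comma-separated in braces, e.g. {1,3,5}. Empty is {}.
Answer: {6,7,10}

Derivation:
Constraint 1 (Y + U = W) on D(Y)={3,4,6,7,9,10} D(U)={3,4,5,8,9,10} D(W)={5,6,7,10}: Y {3,4,6,7,9,10}->{3,4,6,7}; U {3,4,5,8,9,10}->{3,4}; W {5,6,7,10}->{6,7,10}
So after constraint 1: D(W) = {6,7,10}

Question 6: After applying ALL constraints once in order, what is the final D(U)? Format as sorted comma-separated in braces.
Constraint 1 (Y + U = W) on D(Y)={3,4,6,7,9,10} D(U)={3,4,5,8,9,10} D(W)={5,6,7,10}: Y {3,4,6,7,9,10}->{3,4,6,7}; U {3,4,5,8,9,10}->{3,4}; W {5,6,7,10}->{6,7,10}
Constraint 2 (U < W) on D(U)={3,4} D(W)={6,7,10}: no change
Constraint 3 (Y + W = U) on D(Y)={3,4,6,7} D(W)={6,7,10} D(U)={3,4}: Y {3,4,6,7}->{}; W {6,7,10}->{}; U {3,4}->{}
So after all 3 constraints: D(U) = {}

Answer: {}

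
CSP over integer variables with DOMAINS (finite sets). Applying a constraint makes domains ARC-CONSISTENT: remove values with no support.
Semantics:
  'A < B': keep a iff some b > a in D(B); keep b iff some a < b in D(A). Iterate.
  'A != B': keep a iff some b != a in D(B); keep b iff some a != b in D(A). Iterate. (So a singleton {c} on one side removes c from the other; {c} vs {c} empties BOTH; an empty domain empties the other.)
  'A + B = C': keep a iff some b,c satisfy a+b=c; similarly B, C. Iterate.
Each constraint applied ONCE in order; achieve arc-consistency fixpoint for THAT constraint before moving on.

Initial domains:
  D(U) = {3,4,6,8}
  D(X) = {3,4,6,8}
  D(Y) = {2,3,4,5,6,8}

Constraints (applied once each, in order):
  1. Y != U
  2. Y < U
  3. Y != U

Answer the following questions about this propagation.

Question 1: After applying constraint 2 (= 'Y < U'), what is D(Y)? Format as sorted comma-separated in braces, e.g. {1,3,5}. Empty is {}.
Constraint 1 (Y != U) on D(Y)={2,3,4,5,6,8} D(U)={3,4,6,8}: no change
Constraint 2 (Y < U) on D(Y)={2,3,4,5,6,8} D(U)={3,4,6,8}: Y {2,3,4,5,6,8}->{2,3,4,5,6}
So after constraint 2: D(Y) = {2,3,4,5,6}

Answer: {2,3,4,5,6}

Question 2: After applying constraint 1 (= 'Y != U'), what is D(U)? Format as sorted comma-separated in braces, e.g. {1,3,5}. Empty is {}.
Answer: {3,4,6,8}

Derivation:
Constraint 1 (Y != U) on D(Y)={2,3,4,5,6,8} D(U)={3,4,6,8}: no change
So after constraint 1: D(U) = {3,4,6,8}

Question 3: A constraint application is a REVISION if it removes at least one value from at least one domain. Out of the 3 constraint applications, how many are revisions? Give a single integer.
Answer: 1

Derivation:
Constraint 1 (Y != U) on D(Y)={2,3,4,5,6,8} D(U)={3,4,6,8}: no change => not a revision
Constraint 2 (Y < U) on D(Y)={2,3,4,5,6,8} D(U)={3,4,6,8}: Y {2,3,4,5,6,8}->{2,3,4,5,6} => REVISION
Constraint 3 (Y != U) on D(Y)={2,3,4,5,6} D(U)={3,4,6,8}: no change => not a revision
Total revisions = 1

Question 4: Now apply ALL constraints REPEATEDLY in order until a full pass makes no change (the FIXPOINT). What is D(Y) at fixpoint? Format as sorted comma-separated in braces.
Answer: {2,3,4,5,6}

Derivation:
pass 0 (initial): D(Y)={2,3,4,5,6,8}
pass 1: Y {2,3,4,5,6,8}->{2,3,4,5,6}
pass 2: no change
Fixpoint after 2 passes: D(Y) = {2,3,4,5,6}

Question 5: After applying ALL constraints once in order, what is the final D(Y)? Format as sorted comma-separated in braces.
Constraint 1 (Y != U) on D(Y)={2,3,4,5,6,8} D(U)={3,4,6,8}: no change
Constraint 2 (Y < U) on D(Y)={2,3,4,5,6,8} D(U)={3,4,6,8}: Y {2,3,4,5,6,8}->{2,3,4,5,6}
Constraint 3 (Y != U) on D(Y)={2,3,4,5,6} D(U)={3,4,6,8}: no change
So after all 3 constraints: D(Y) = {2,3,4,5,6}

Answer: {2,3,4,5,6}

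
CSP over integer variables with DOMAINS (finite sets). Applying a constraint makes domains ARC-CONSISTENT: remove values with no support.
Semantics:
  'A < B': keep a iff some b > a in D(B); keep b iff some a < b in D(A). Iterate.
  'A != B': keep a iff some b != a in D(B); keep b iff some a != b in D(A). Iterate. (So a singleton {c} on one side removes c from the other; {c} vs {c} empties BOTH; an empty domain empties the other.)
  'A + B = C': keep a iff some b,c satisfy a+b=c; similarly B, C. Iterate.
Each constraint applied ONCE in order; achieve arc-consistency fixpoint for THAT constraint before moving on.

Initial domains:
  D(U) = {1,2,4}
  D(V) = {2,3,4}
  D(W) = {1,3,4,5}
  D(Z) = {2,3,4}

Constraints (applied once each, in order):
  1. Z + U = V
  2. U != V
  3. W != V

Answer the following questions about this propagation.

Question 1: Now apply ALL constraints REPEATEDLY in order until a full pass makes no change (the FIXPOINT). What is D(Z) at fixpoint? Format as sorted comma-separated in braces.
Answer: {2,3}

Derivation:
pass 0 (initial): D(Z)={2,3,4}
pass 1: U {1,2,4}->{1,2}; V {2,3,4}->{3,4}; Z {2,3,4}->{2,3}
pass 2: no change
Fixpoint after 2 passes: D(Z) = {2,3}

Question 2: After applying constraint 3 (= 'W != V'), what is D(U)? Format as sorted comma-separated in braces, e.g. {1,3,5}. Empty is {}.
Constraint 1 (Z + U = V) on D(Z)={2,3,4} D(U)={1,2,4} D(V)={2,3,4}: Z {2,3,4}->{2,3}; U {1,2,4}->{1,2}; V {2,3,4}->{3,4}
Constraint 2 (U != V) on D(U)={1,2} D(V)={3,4}: no change
Constraint 3 (W != V) on D(W)={1,3,4,5} D(V)={3,4}: no change
So after constraint 3: D(U) = {1,2}

Answer: {1,2}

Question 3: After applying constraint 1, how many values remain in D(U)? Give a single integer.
Constraint 1 (Z + U = V) on D(Z)={2,3,4} D(U)={1,2,4} D(V)={2,3,4}: Z {2,3,4}->{2,3}; U {1,2,4}->{1,2}; V {2,3,4}->{3,4}
So after constraint 1: D(U)={1,2}, size = 2

Answer: 2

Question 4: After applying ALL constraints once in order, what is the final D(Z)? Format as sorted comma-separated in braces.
Constraint 1 (Z + U = V) on D(Z)={2,3,4} D(U)={1,2,4} D(V)={2,3,4}: Z {2,3,4}->{2,3}; U {1,2,4}->{1,2}; V {2,3,4}->{3,4}
Constraint 2 (U != V) on D(U)={1,2} D(V)={3,4}: no change
Constraint 3 (W != V) on D(W)={1,3,4,5} D(V)={3,4}: no change
So after all 3 constraints: D(Z) = {2,3}

Answer: {2,3}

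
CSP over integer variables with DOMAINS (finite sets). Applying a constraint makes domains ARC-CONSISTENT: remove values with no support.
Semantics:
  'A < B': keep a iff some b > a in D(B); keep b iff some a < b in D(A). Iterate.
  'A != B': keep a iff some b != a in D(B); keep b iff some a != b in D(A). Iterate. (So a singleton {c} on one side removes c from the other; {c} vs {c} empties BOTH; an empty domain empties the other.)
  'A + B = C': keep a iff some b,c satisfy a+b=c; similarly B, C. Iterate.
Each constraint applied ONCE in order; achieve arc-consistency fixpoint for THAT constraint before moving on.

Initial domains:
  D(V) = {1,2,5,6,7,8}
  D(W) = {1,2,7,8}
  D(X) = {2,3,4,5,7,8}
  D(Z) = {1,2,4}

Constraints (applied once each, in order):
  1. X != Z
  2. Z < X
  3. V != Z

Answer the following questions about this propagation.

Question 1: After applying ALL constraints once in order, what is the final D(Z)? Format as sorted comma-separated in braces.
Constraint 1 (X != Z) on D(X)={2,3,4,5,7,8} D(Z)={1,2,4}: no change
Constraint 2 (Z < X) on D(Z)={1,2,4} D(X)={2,3,4,5,7,8}: no change
Constraint 3 (V != Z) on D(V)={1,2,5,6,7,8} D(Z)={1,2,4}: no change
So after all 3 constraints: D(Z) = {1,2,4}

Answer: {1,2,4}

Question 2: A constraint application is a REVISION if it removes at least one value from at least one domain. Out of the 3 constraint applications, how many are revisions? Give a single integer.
Answer: 0

Derivation:
Constraint 1 (X != Z) on D(X)={2,3,4,5,7,8} D(Z)={1,2,4}: no change => not a revision
Constraint 2 (Z < X) on D(Z)={1,2,4} D(X)={2,3,4,5,7,8}: no change => not a revision
Constraint 3 (V != Z) on D(V)={1,2,5,6,7,8} D(Z)={1,2,4}: no change => not a revision
Total revisions = 0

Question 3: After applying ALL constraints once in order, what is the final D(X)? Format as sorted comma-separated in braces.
Constraint 1 (X != Z) on D(X)={2,3,4,5,7,8} D(Z)={1,2,4}: no change
Constraint 2 (Z < X) on D(Z)={1,2,4} D(X)={2,3,4,5,7,8}: no change
Constraint 3 (V != Z) on D(V)={1,2,5,6,7,8} D(Z)={1,2,4}: no change
So after all 3 constraints: D(X) = {2,3,4,5,7,8}

Answer: {2,3,4,5,7,8}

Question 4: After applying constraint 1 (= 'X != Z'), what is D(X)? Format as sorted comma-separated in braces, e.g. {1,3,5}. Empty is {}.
Constraint 1 (X != Z) on D(X)={2,3,4,5,7,8} D(Z)={1,2,4}: no change
So after constraint 1: D(X) = {2,3,4,5,7,8}

Answer: {2,3,4,5,7,8}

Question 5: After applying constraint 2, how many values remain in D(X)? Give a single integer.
Answer: 6

Derivation:
Constraint 1 (X != Z) on D(X)={2,3,4,5,7,8} D(Z)={1,2,4}: no change
Constraint 2 (Z < X) on D(Z)={1,2,4} D(X)={2,3,4,5,7,8}: no change
So after constraint 2: D(X)={2,3,4,5,7,8}, size = 6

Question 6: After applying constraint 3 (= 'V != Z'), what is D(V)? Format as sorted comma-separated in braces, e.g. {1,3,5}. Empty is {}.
Constraint 1 (X != Z) on D(X)={2,3,4,5,7,8} D(Z)={1,2,4}: no change
Constraint 2 (Z < X) on D(Z)={1,2,4} D(X)={2,3,4,5,7,8}: no change
Constraint 3 (V != Z) on D(V)={1,2,5,6,7,8} D(Z)={1,2,4}: no change
So after constraint 3: D(V) = {1,2,5,6,7,8}

Answer: {1,2,5,6,7,8}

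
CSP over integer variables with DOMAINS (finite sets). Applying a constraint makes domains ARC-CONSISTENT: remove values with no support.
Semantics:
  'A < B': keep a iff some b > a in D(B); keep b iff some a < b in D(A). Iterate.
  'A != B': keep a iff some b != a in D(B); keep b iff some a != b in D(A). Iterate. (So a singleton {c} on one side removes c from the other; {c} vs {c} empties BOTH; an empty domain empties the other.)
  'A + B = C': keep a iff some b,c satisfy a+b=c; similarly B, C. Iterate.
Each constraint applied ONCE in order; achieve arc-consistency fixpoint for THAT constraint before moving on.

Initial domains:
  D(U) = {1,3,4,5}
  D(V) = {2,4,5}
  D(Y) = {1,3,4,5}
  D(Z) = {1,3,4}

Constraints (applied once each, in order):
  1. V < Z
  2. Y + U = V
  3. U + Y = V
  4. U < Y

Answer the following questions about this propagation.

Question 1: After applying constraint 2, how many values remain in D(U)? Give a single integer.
Answer: 1

Derivation:
Constraint 1 (V < Z) on D(V)={2,4,5} D(Z)={1,3,4}: V {2,4,5}->{2}; Z {1,3,4}->{3,4}
Constraint 2 (Y + U = V) on D(Y)={1,3,4,5} D(U)={1,3,4,5} D(V)={2}: Y {1,3,4,5}->{1}; U {1,3,4,5}->{1}
So after constraint 2: D(U)={1}, size = 1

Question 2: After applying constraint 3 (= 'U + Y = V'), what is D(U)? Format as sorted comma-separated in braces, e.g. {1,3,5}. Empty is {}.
Answer: {1}

Derivation:
Constraint 1 (V < Z) on D(V)={2,4,5} D(Z)={1,3,4}: V {2,4,5}->{2}; Z {1,3,4}->{3,4}
Constraint 2 (Y + U = V) on D(Y)={1,3,4,5} D(U)={1,3,4,5} D(V)={2}: Y {1,3,4,5}->{1}; U {1,3,4,5}->{1}
Constraint 3 (U + Y = V) on D(U)={1} D(Y)={1} D(V)={2}: no change
So after constraint 3: D(U) = {1}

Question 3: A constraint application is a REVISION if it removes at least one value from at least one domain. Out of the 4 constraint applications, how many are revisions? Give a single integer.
Constraint 1 (V < Z) on D(V)={2,4,5} D(Z)={1,3,4}: V {2,4,5}->{2}; Z {1,3,4}->{3,4} => REVISION
Constraint 2 (Y + U = V) on D(Y)={1,3,4,5} D(U)={1,3,4,5} D(V)={2}: Y {1,3,4,5}->{1}; U {1,3,4,5}->{1} => REVISION
Constraint 3 (U + Y = V) on D(U)={1} D(Y)={1} D(V)={2}: no change => not a revision
Constraint 4 (U < Y) on D(U)={1} D(Y)={1}: U {1}->{}; Y {1}->{} => REVISION
Total revisions = 3

Answer: 3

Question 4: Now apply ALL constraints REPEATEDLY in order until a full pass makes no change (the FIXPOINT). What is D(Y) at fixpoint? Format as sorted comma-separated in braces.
Answer: {}

Derivation:
pass 0 (initial): D(Y)={1,3,4,5}
pass 1: U {1,3,4,5}->{}; V {2,4,5}->{2}; Y {1,3,4,5}->{}; Z {1,3,4}->{3,4}
pass 2: V {2}->{}
pass 3: Z {3,4}->{}
pass 4: no change
Fixpoint after 4 passes: D(Y) = {}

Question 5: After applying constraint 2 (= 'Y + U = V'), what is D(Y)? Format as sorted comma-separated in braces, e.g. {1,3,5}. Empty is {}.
Constraint 1 (V < Z) on D(V)={2,4,5} D(Z)={1,3,4}: V {2,4,5}->{2}; Z {1,3,4}->{3,4}
Constraint 2 (Y + U = V) on D(Y)={1,3,4,5} D(U)={1,3,4,5} D(V)={2}: Y {1,3,4,5}->{1}; U {1,3,4,5}->{1}
So after constraint 2: D(Y) = {1}

Answer: {1}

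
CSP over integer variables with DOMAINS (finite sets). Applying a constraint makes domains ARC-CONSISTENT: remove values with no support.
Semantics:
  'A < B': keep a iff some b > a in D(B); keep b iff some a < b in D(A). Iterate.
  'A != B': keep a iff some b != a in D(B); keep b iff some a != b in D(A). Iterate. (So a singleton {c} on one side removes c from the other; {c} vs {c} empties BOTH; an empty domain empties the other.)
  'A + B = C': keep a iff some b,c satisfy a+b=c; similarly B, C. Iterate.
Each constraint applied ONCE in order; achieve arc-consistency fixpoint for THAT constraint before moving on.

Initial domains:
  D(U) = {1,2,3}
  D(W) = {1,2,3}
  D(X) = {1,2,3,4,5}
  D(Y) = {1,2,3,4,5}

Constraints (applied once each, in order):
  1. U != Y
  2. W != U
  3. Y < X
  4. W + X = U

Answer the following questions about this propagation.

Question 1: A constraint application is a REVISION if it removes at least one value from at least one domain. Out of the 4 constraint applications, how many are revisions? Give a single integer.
Constraint 1 (U != Y) on D(U)={1,2,3} D(Y)={1,2,3,4,5}: no change => not a revision
Constraint 2 (W != U) on D(W)={1,2,3} D(U)={1,2,3}: no change => not a revision
Constraint 3 (Y < X) on D(Y)={1,2,3,4,5} D(X)={1,2,3,4,5}: Y {1,2,3,4,5}->{1,2,3,4}; X {1,2,3,4,5}->{2,3,4,5} => REVISION
Constraint 4 (W + X = U) on D(W)={1,2,3} D(X)={2,3,4,5} D(U)={1,2,3}: W {1,2,3}->{1}; X {2,3,4,5}->{2}; U {1,2,3}->{3} => REVISION
Total revisions = 2

Answer: 2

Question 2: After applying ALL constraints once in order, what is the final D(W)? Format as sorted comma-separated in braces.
Answer: {1}

Derivation:
Constraint 1 (U != Y) on D(U)={1,2,3} D(Y)={1,2,3,4,5}: no change
Constraint 2 (W != U) on D(W)={1,2,3} D(U)={1,2,3}: no change
Constraint 3 (Y < X) on D(Y)={1,2,3,4,5} D(X)={1,2,3,4,5}: Y {1,2,3,4,5}->{1,2,3,4}; X {1,2,3,4,5}->{2,3,4,5}
Constraint 4 (W + X = U) on D(W)={1,2,3} D(X)={2,3,4,5} D(U)={1,2,3}: W {1,2,3}->{1}; X {2,3,4,5}->{2}; U {1,2,3}->{3}
So after all 4 constraints: D(W) = {1}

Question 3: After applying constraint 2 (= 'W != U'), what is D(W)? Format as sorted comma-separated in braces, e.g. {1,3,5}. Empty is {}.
Constraint 1 (U != Y) on D(U)={1,2,3} D(Y)={1,2,3,4,5}: no change
Constraint 2 (W != U) on D(W)={1,2,3} D(U)={1,2,3}: no change
So after constraint 2: D(W) = {1,2,3}

Answer: {1,2,3}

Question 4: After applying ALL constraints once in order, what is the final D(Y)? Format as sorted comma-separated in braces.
Answer: {1,2,3,4}

Derivation:
Constraint 1 (U != Y) on D(U)={1,2,3} D(Y)={1,2,3,4,5}: no change
Constraint 2 (W != U) on D(W)={1,2,3} D(U)={1,2,3}: no change
Constraint 3 (Y < X) on D(Y)={1,2,3,4,5} D(X)={1,2,3,4,5}: Y {1,2,3,4,5}->{1,2,3,4}; X {1,2,3,4,5}->{2,3,4,5}
Constraint 4 (W + X = U) on D(W)={1,2,3} D(X)={2,3,4,5} D(U)={1,2,3}: W {1,2,3}->{1}; X {2,3,4,5}->{2}; U {1,2,3}->{3}
So after all 4 constraints: D(Y) = {1,2,3,4}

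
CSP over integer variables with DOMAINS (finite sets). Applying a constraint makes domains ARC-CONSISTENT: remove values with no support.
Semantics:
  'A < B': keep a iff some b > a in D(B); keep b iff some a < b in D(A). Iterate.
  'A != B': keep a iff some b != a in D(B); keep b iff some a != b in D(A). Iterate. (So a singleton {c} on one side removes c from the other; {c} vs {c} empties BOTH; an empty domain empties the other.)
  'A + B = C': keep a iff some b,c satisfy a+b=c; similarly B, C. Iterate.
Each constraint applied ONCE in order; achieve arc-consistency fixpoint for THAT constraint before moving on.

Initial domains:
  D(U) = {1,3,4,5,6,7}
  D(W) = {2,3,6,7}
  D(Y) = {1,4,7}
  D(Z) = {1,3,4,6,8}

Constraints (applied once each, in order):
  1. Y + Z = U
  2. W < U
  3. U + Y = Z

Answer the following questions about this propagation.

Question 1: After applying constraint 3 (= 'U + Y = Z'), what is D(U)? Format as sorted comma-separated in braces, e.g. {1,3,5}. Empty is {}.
Constraint 1 (Y + Z = U) on D(Y)={1,4,7} D(Z)={1,3,4,6,8} D(U)={1,3,4,5,6,7}: Y {1,4,7}->{1,4}; Z {1,3,4,6,8}->{1,3,4,6}; U {1,3,4,5,6,7}->{4,5,7}
Constraint 2 (W < U) on D(W)={2,3,6,7} D(U)={4,5,7}: W {2,3,6,7}->{2,3,6}
Constraint 3 (U + Y = Z) on D(U)={4,5,7} D(Y)={1,4} D(Z)={1,3,4,6}: U {4,5,7}->{5}; Y {1,4}->{1}; Z {1,3,4,6}->{6}
So after constraint 3: D(U) = {5}

Answer: {5}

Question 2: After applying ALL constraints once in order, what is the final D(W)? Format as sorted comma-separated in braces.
Answer: {2,3,6}

Derivation:
Constraint 1 (Y + Z = U) on D(Y)={1,4,7} D(Z)={1,3,4,6,8} D(U)={1,3,4,5,6,7}: Y {1,4,7}->{1,4}; Z {1,3,4,6,8}->{1,3,4,6}; U {1,3,4,5,6,7}->{4,5,7}
Constraint 2 (W < U) on D(W)={2,3,6,7} D(U)={4,5,7}: W {2,3,6,7}->{2,3,6}
Constraint 3 (U + Y = Z) on D(U)={4,5,7} D(Y)={1,4} D(Z)={1,3,4,6}: U {4,5,7}->{5}; Y {1,4}->{1}; Z {1,3,4,6}->{6}
So after all 3 constraints: D(W) = {2,3,6}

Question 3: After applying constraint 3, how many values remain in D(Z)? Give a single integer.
Constraint 1 (Y + Z = U) on D(Y)={1,4,7} D(Z)={1,3,4,6,8} D(U)={1,3,4,5,6,7}: Y {1,4,7}->{1,4}; Z {1,3,4,6,8}->{1,3,4,6}; U {1,3,4,5,6,7}->{4,5,7}
Constraint 2 (W < U) on D(W)={2,3,6,7} D(U)={4,5,7}: W {2,3,6,7}->{2,3,6}
Constraint 3 (U + Y = Z) on D(U)={4,5,7} D(Y)={1,4} D(Z)={1,3,4,6}: U {4,5,7}->{5}; Y {1,4}->{1}; Z {1,3,4,6}->{6}
So after constraint 3: D(Z)={6}, size = 1

Answer: 1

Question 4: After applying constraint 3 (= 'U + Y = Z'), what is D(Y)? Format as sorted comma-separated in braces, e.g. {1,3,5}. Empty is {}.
Constraint 1 (Y + Z = U) on D(Y)={1,4,7} D(Z)={1,3,4,6,8} D(U)={1,3,4,5,6,7}: Y {1,4,7}->{1,4}; Z {1,3,4,6,8}->{1,3,4,6}; U {1,3,4,5,6,7}->{4,5,7}
Constraint 2 (W < U) on D(W)={2,3,6,7} D(U)={4,5,7}: W {2,3,6,7}->{2,3,6}
Constraint 3 (U + Y = Z) on D(U)={4,5,7} D(Y)={1,4} D(Z)={1,3,4,6}: U {4,5,7}->{5}; Y {1,4}->{1}; Z {1,3,4,6}->{6}
So after constraint 3: D(Y) = {1}

Answer: {1}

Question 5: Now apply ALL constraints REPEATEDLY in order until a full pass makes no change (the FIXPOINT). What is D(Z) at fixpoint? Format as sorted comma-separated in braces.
pass 0 (initial): D(Z)={1,3,4,6,8}
pass 1: U {1,3,4,5,6,7}->{5}; W {2,3,6,7}->{2,3,6}; Y {1,4,7}->{1}; Z {1,3,4,6,8}->{6}
pass 2: U {5}->{}; W {2,3,6}->{}; Y {1}->{}; Z {6}->{}
pass 3: no change
Fixpoint after 3 passes: D(Z) = {}

Answer: {}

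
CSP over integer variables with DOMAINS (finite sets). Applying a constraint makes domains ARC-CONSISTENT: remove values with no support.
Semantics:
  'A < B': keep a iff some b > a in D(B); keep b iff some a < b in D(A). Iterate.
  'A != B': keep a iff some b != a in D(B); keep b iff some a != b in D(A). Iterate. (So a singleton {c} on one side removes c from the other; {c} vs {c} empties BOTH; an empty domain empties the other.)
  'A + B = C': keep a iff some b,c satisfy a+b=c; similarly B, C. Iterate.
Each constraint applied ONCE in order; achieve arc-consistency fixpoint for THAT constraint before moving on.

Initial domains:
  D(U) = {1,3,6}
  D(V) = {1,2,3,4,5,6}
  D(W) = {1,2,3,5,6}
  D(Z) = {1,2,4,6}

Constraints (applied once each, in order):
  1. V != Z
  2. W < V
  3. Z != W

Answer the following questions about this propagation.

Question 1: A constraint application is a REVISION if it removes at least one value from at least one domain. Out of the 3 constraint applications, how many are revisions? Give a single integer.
Answer: 1

Derivation:
Constraint 1 (V != Z) on D(V)={1,2,3,4,5,6} D(Z)={1,2,4,6}: no change => not a revision
Constraint 2 (W < V) on D(W)={1,2,3,5,6} D(V)={1,2,3,4,5,6}: W {1,2,3,5,6}->{1,2,3,5}; V {1,2,3,4,5,6}->{2,3,4,5,6} => REVISION
Constraint 3 (Z != W) on D(Z)={1,2,4,6} D(W)={1,2,3,5}: no change => not a revision
Total revisions = 1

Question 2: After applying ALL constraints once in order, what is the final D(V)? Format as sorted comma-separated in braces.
Answer: {2,3,4,5,6}

Derivation:
Constraint 1 (V != Z) on D(V)={1,2,3,4,5,6} D(Z)={1,2,4,6}: no change
Constraint 2 (W < V) on D(W)={1,2,3,5,6} D(V)={1,2,3,4,5,6}: W {1,2,3,5,6}->{1,2,3,5}; V {1,2,3,4,5,6}->{2,3,4,5,6}
Constraint 3 (Z != W) on D(Z)={1,2,4,6} D(W)={1,2,3,5}: no change
So after all 3 constraints: D(V) = {2,3,4,5,6}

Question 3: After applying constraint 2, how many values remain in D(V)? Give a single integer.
Constraint 1 (V != Z) on D(V)={1,2,3,4,5,6} D(Z)={1,2,4,6}: no change
Constraint 2 (W < V) on D(W)={1,2,3,5,6} D(V)={1,2,3,4,5,6}: W {1,2,3,5,6}->{1,2,3,5}; V {1,2,3,4,5,6}->{2,3,4,5,6}
So after constraint 2: D(V)={2,3,4,5,6}, size = 5

Answer: 5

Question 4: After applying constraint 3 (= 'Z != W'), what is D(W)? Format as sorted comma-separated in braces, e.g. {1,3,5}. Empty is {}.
Answer: {1,2,3,5}

Derivation:
Constraint 1 (V != Z) on D(V)={1,2,3,4,5,6} D(Z)={1,2,4,6}: no change
Constraint 2 (W < V) on D(W)={1,2,3,5,6} D(V)={1,2,3,4,5,6}: W {1,2,3,5,6}->{1,2,3,5}; V {1,2,3,4,5,6}->{2,3,4,5,6}
Constraint 3 (Z != W) on D(Z)={1,2,4,6} D(W)={1,2,3,5}: no change
So after constraint 3: D(W) = {1,2,3,5}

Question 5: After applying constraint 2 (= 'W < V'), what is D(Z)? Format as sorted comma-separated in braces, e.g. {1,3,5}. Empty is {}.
Constraint 1 (V != Z) on D(V)={1,2,3,4,5,6} D(Z)={1,2,4,6}: no change
Constraint 2 (W < V) on D(W)={1,2,3,5,6} D(V)={1,2,3,4,5,6}: W {1,2,3,5,6}->{1,2,3,5}; V {1,2,3,4,5,6}->{2,3,4,5,6}
So after constraint 2: D(Z) = {1,2,4,6}

Answer: {1,2,4,6}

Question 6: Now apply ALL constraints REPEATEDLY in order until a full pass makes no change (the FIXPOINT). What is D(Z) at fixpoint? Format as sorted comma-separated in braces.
pass 0 (initial): D(Z)={1,2,4,6}
pass 1: V {1,2,3,4,5,6}->{2,3,4,5,6}; W {1,2,3,5,6}->{1,2,3,5}
pass 2: no change
Fixpoint after 2 passes: D(Z) = {1,2,4,6}

Answer: {1,2,4,6}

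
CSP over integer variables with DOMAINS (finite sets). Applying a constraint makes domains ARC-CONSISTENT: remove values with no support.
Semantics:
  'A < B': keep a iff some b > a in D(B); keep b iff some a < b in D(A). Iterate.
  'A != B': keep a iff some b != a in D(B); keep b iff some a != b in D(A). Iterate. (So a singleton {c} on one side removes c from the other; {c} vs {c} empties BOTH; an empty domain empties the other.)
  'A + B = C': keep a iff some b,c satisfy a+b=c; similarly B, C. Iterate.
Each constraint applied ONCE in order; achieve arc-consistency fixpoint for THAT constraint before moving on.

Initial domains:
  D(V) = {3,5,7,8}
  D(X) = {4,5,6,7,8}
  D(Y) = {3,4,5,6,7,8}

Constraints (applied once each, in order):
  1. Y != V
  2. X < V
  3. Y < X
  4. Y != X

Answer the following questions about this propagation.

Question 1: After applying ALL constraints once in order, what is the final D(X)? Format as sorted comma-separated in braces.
Answer: {4,5,6,7}

Derivation:
Constraint 1 (Y != V) on D(Y)={3,4,5,6,7,8} D(V)={3,5,7,8}: no change
Constraint 2 (X < V) on D(X)={4,5,6,7,8} D(V)={3,5,7,8}: X {4,5,6,7,8}->{4,5,6,7}; V {3,5,7,8}->{5,7,8}
Constraint 3 (Y < X) on D(Y)={3,4,5,6,7,8} D(X)={4,5,6,7}: Y {3,4,5,6,7,8}->{3,4,5,6}
Constraint 4 (Y != X) on D(Y)={3,4,5,6} D(X)={4,5,6,7}: no change
So after all 4 constraints: D(X) = {4,5,6,7}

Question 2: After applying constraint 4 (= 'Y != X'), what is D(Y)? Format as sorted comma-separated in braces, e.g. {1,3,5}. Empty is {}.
Answer: {3,4,5,6}

Derivation:
Constraint 1 (Y != V) on D(Y)={3,4,5,6,7,8} D(V)={3,5,7,8}: no change
Constraint 2 (X < V) on D(X)={4,5,6,7,8} D(V)={3,5,7,8}: X {4,5,6,7,8}->{4,5,6,7}; V {3,5,7,8}->{5,7,8}
Constraint 3 (Y < X) on D(Y)={3,4,5,6,7,8} D(X)={4,5,6,7}: Y {3,4,5,6,7,8}->{3,4,5,6}
Constraint 4 (Y != X) on D(Y)={3,4,5,6} D(X)={4,5,6,7}: no change
So after constraint 4: D(Y) = {3,4,5,6}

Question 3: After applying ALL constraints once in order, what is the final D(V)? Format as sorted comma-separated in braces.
Answer: {5,7,8}

Derivation:
Constraint 1 (Y != V) on D(Y)={3,4,5,6,7,8} D(V)={3,5,7,8}: no change
Constraint 2 (X < V) on D(X)={4,5,6,7,8} D(V)={3,5,7,8}: X {4,5,6,7,8}->{4,5,6,7}; V {3,5,7,8}->{5,7,8}
Constraint 3 (Y < X) on D(Y)={3,4,5,6,7,8} D(X)={4,5,6,7}: Y {3,4,5,6,7,8}->{3,4,5,6}
Constraint 4 (Y != X) on D(Y)={3,4,5,6} D(X)={4,5,6,7}: no change
So after all 4 constraints: D(V) = {5,7,8}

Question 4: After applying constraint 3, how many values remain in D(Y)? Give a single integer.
Constraint 1 (Y != V) on D(Y)={3,4,5,6,7,8} D(V)={3,5,7,8}: no change
Constraint 2 (X < V) on D(X)={4,5,6,7,8} D(V)={3,5,7,8}: X {4,5,6,7,8}->{4,5,6,7}; V {3,5,7,8}->{5,7,8}
Constraint 3 (Y < X) on D(Y)={3,4,5,6,7,8} D(X)={4,5,6,7}: Y {3,4,5,6,7,8}->{3,4,5,6}
So after constraint 3: D(Y)={3,4,5,6}, size = 4

Answer: 4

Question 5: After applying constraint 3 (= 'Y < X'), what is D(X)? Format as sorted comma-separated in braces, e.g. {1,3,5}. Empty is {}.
Constraint 1 (Y != V) on D(Y)={3,4,5,6,7,8} D(V)={3,5,7,8}: no change
Constraint 2 (X < V) on D(X)={4,5,6,7,8} D(V)={3,5,7,8}: X {4,5,6,7,8}->{4,5,6,7}; V {3,5,7,8}->{5,7,8}
Constraint 3 (Y < X) on D(Y)={3,4,5,6,7,8} D(X)={4,5,6,7}: Y {3,4,5,6,7,8}->{3,4,5,6}
So after constraint 3: D(X) = {4,5,6,7}

Answer: {4,5,6,7}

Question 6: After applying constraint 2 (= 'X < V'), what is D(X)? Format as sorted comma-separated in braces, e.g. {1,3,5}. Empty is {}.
Answer: {4,5,6,7}

Derivation:
Constraint 1 (Y != V) on D(Y)={3,4,5,6,7,8} D(V)={3,5,7,8}: no change
Constraint 2 (X < V) on D(X)={4,5,6,7,8} D(V)={3,5,7,8}: X {4,5,6,7,8}->{4,5,6,7}; V {3,5,7,8}->{5,7,8}
So after constraint 2: D(X) = {4,5,6,7}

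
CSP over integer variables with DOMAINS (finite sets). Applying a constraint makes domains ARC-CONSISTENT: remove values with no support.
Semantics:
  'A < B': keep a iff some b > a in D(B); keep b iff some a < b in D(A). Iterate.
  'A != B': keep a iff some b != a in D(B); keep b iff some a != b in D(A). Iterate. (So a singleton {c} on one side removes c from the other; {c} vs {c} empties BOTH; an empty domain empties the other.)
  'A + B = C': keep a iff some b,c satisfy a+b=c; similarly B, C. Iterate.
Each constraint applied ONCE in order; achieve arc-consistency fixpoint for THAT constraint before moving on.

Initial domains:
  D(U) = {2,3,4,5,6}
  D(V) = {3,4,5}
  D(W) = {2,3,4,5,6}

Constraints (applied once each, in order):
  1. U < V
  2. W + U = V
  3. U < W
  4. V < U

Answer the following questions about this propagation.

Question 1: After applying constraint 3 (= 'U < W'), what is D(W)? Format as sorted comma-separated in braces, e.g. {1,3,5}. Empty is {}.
Constraint 1 (U < V) on D(U)={2,3,4,5,6} D(V)={3,4,5}: U {2,3,4,5,6}->{2,3,4}
Constraint 2 (W + U = V) on D(W)={2,3,4,5,6} D(U)={2,3,4} D(V)={3,4,5}: W {2,3,4,5,6}->{2,3}; U {2,3,4}->{2,3}; V {3,4,5}->{4,5}
Constraint 3 (U < W) on D(U)={2,3} D(W)={2,3}: U {2,3}->{2}; W {2,3}->{3}
So after constraint 3: D(W) = {3}

Answer: {3}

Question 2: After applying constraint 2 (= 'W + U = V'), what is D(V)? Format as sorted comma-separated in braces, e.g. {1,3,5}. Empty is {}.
Constraint 1 (U < V) on D(U)={2,3,4,5,6} D(V)={3,4,5}: U {2,3,4,5,6}->{2,3,4}
Constraint 2 (W + U = V) on D(W)={2,3,4,5,6} D(U)={2,3,4} D(V)={3,4,5}: W {2,3,4,5,6}->{2,3}; U {2,3,4}->{2,3}; V {3,4,5}->{4,5}
So after constraint 2: D(V) = {4,5}

Answer: {4,5}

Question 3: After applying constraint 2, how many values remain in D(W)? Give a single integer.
Answer: 2

Derivation:
Constraint 1 (U < V) on D(U)={2,3,4,5,6} D(V)={3,4,5}: U {2,3,4,5,6}->{2,3,4}
Constraint 2 (W + U = V) on D(W)={2,3,4,5,6} D(U)={2,3,4} D(V)={3,4,5}: W {2,3,4,5,6}->{2,3}; U {2,3,4}->{2,3}; V {3,4,5}->{4,5}
So after constraint 2: D(W)={2,3}, size = 2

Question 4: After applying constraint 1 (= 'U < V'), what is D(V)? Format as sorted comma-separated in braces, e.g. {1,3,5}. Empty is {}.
Constraint 1 (U < V) on D(U)={2,3,4,5,6} D(V)={3,4,5}: U {2,3,4,5,6}->{2,3,4}
So after constraint 1: D(V) = {3,4,5}

Answer: {3,4,5}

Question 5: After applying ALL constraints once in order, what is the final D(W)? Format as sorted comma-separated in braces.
Constraint 1 (U < V) on D(U)={2,3,4,5,6} D(V)={3,4,5}: U {2,3,4,5,6}->{2,3,4}
Constraint 2 (W + U = V) on D(W)={2,3,4,5,6} D(U)={2,3,4} D(V)={3,4,5}: W {2,3,4,5,6}->{2,3}; U {2,3,4}->{2,3}; V {3,4,5}->{4,5}
Constraint 3 (U < W) on D(U)={2,3} D(W)={2,3}: U {2,3}->{2}; W {2,3}->{3}
Constraint 4 (V < U) on D(V)={4,5} D(U)={2}: V {4,5}->{}; U {2}->{}
So after all 4 constraints: D(W) = {3}

Answer: {3}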